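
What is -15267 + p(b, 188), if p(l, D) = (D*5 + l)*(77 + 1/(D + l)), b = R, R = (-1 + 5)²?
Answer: 2975834/51 ≈ 58350.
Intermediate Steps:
R = 16 (R = 4² = 16)
b = 16
p(l, D) = (77 + 1/(D + l))*(l + 5*D) (p(l, D) = (5*D + l)*(77 + 1/(D + l)) = (l + 5*D)*(77 + 1/(D + l)) = (77 + 1/(D + l))*(l + 5*D))
-15267 + p(b, 188) = -15267 + (16 + 5*188 + 77*16² + 385*188² + 462*188*16)/(188 + 16) = -15267 + (16 + 940 + 77*256 + 385*35344 + 1389696)/204 = -15267 + (16 + 940 + 19712 + 13607440 + 1389696)/204 = -15267 + (1/204)*15017804 = -15267 + 3754451/51 = 2975834/51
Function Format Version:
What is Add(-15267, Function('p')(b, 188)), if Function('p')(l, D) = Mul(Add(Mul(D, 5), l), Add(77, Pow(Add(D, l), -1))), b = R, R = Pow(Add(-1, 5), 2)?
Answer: Rational(2975834, 51) ≈ 58350.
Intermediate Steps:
R = 16 (R = Pow(4, 2) = 16)
b = 16
Function('p')(l, D) = Mul(Add(77, Pow(Add(D, l), -1)), Add(l, Mul(5, D))) (Function('p')(l, D) = Mul(Add(Mul(5, D), l), Add(77, Pow(Add(D, l), -1))) = Mul(Add(l, Mul(5, D)), Add(77, Pow(Add(D, l), -1))) = Mul(Add(77, Pow(Add(D, l), -1)), Add(l, Mul(5, D))))
Add(-15267, Function('p')(b, 188)) = Add(-15267, Mul(Pow(Add(188, 16), -1), Add(16, Mul(5, 188), Mul(77, Pow(16, 2)), Mul(385, Pow(188, 2)), Mul(462, 188, 16)))) = Add(-15267, Mul(Pow(204, -1), Add(16, 940, Mul(77, 256), Mul(385, 35344), 1389696))) = Add(-15267, Mul(Rational(1, 204), Add(16, 940, 19712, 13607440, 1389696))) = Add(-15267, Mul(Rational(1, 204), 15017804)) = Add(-15267, Rational(3754451, 51)) = Rational(2975834, 51)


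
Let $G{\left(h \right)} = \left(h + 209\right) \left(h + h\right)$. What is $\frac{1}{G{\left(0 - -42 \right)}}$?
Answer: $\frac{1}{21084} \approx 4.7429 \cdot 10^{-5}$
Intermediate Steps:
$G{\left(h \right)} = 2 h \left(209 + h\right)$ ($G{\left(h \right)} = \left(209 + h\right) 2 h = 2 h \left(209 + h\right)$)
$\frac{1}{G{\left(0 - -42 \right)}} = \frac{1}{2 \left(0 - -42\right) \left(209 + \left(0 - -42\right)\right)} = \frac{1}{2 \left(0 + 42\right) \left(209 + \left(0 + 42\right)\right)} = \frac{1}{2 \cdot 42 \left(209 + 42\right)} = \frac{1}{2 \cdot 42 \cdot 251} = \frac{1}{21084}$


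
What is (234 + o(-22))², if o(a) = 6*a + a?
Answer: 6400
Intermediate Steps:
o(a) = 7*a
(234 + o(-22))² = (234 + 7*(-22))² = (234 - 154)² = 80² = 6400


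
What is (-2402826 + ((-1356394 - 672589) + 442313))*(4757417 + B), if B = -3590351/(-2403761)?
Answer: -45622667581089133248/2403761 ≈ -1.8980e+13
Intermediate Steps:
B = 3590351/2403761 (B = -3590351*(-1/2403761) = 3590351/2403761 ≈ 1.4936)
(-2402826 + ((-1356394 - 672589) + 442313))*(4757417 + B) = (-2402826 + ((-1356394 - 672589) + 442313))*(4757417 + 3590351/2403761) = (-2402826 + (-2028983 + 442313))*(11435697035688/2403761) = (-2402826 - 1586670)*(11435697035688/2403761) = -3989496*11435697035688/2403761 = -45622667581089133248/2403761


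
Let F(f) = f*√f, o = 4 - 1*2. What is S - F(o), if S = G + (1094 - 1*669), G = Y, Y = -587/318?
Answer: 134563/318 - 2*√2 ≈ 420.33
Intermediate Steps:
o = 2 (o = 4 - 2 = 2)
Y = -587/318 (Y = -587*1/318 = -587/318 ≈ -1.8459)
G = -587/318 ≈ -1.8459
S = 134563/318 (S = -587/318 + (1094 - 1*669) = -587/318 + (1094 - 669) = -587/318 + 425 = 134563/318 ≈ 423.15)
F(f) = f^(3/2)
S - F(o) = 134563/318 - 2^(3/2) = 134563/318 - 2*√2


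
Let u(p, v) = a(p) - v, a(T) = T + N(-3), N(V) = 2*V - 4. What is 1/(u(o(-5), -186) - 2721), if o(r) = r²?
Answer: -1/2520 ≈ -0.00039683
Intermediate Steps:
N(V) = -4 + 2*V
a(T) = -10 + T (a(T) = T + (-4 + 2*(-3)) = T + (-4 - 6) = T - 10 = -10 + T)
u(p, v) = -10 + p - v (u(p, v) = (-10 + p) - v = -10 + p - v)
1/(u(o(-5), -186) - 2721) = 1/((-10 + (-5)² - 1*(-186)) - 2721) = 1/((-10 + 25 + 186) - 2721) = 1/(201 - 2721) = 1/(-2520) = -1/2520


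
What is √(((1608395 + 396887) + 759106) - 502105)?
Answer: √2262283 ≈ 1504.1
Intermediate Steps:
√(((1608395 + 396887) + 759106) - 502105) = √((2005282 + 759106) - 502105) = √(2764388 - 502105) = √2262283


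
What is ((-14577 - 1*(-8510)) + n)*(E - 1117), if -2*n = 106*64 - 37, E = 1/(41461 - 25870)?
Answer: 164407685813/15591 ≈ 1.0545e+7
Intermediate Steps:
E = 1/15591 ≈ 6.4140e-5
n = -6747/2 (n = -(106*64 - 37)/2 = -(6784 - 37)/2 = -1/2*6747 = -6747/2 ≈ -3373.5)
((-14577 - 1*(-8510)) + n)*(E - 1117) = ((-14577 - 1*(-8510)) - 6747/2)*(1/15591 - 1117) = ((-14577 + 8510) - 6747/2)*(-17415146/15591) = (-6067 - 6747/2)*(-17415146/15591) = -18881/2*(-17415146/15591) = 164407685813/15591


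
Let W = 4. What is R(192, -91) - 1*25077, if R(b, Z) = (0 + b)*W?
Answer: -24309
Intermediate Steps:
R(b, Z) = 4*b (R(b, Z) = (0 + b)*4 = b*4 = 4*b)
R(192, -91) - 1*25077 = 4*192 - 1*25077 = 768 - 25077 = -24309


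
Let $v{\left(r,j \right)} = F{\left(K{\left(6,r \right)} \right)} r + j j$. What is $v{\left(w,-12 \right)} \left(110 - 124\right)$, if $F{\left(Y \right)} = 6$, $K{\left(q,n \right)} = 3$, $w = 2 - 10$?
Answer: $-1344$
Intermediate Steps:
$w = -8$ ($w = 2 - 10 = -8$)
$v{\left(r,j \right)} = j^{2} + 6 r$ ($v{\left(r,j \right)} = 6 r + j j = 6 r + j^{2} = j^{2} + 6 r$)
$v{\left(w,-12 \right)} \left(110 - 124\right) = \left(\left(-12\right)^{2} + 6 \left(-8\right)\right) \left(110 - 124\right) = \left(144 - 48\right) \left(-14\right) = 96 \left(-14\right) = -1344$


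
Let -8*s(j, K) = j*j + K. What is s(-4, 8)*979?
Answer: -2937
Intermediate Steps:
s(j, K) = -K/8 - j²/8 (s(j, K) = -(j*j + K)/8 = -(j² + K)/8 = -(K + j²)/8 = -K/8 - j²/8)
s(-4, 8)*979 = (-⅛*8 - ⅛*(-4)²)*979 = (-1 - ⅛*16)*979 = (-1 - 2)*979 = -3*979 = -2937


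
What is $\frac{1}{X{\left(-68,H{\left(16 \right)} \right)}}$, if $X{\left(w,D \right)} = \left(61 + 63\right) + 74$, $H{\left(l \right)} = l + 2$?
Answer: $\frac{1}{198} \approx 0.0050505$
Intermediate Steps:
$H{\left(l \right)} = 2 + l$
$X{\left(w,D \right)} = 198$ ($X{\left(w,D \right)} = 124 + 74 = 198$)
$\frac{1}{X{\left(-68,H{\left(16 \right)} \right)}} = \frac{1}{198}$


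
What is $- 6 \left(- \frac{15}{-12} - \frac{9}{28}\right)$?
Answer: $- \frac{39}{7} \approx -5.5714$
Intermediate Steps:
$- 6 \left(- \frac{15}{-12} - \frac{9}{28}\right) = - 6 \left(\left(-15\right) \left(- \frac{1}{12}\right) - \frac{9}{28}\right) = - 6 \left(\frac{5}{4} - \frac{9}{28}\right) = \left(-6\right) \frac{13}{14} = - \frac{39}{7}$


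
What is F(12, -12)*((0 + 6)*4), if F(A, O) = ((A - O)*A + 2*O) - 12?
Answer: 6048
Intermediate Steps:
F(A, O) = -12 + 2*O + A*(A - O) (F(A, O) = (A*(A - O) + 2*O) - 12 = (2*O + A*(A - O)) - 12 = -12 + 2*O + A*(A - O))
F(12, -12)*((0 + 6)*4) = (-12 + 12**2 + 2*(-12) - 1*12*(-12))*((0 + 6)*4) = (-12 + 144 - 24 + 144)*(6*4) = 252*24 = 6048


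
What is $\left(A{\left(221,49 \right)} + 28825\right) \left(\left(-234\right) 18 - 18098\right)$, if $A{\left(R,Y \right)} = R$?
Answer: $-648016260$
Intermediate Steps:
$\left(A{\left(221,49 \right)} + 28825\right) \left(\left(-234\right) 18 - 18098\right) = \left(221 + 28825\right) \left(\left(-234\right) 18 - 18098\right) = 29046 \left(-4212 - 18098\right) = 29046 \left(-22310\right) = -648016260$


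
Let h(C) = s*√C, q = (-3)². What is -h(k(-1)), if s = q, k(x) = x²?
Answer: -9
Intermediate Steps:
q = 9
s = 9
h(C) = 9*√C
-h(k(-1)) = -9*√((-1)²) = -9*√1 = -9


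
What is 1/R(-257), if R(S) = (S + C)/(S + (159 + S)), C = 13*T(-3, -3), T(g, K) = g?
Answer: 355/296 ≈ 1.1993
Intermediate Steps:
C = -39 (C = 13*(-3) = -39)
R(S) = (-39 + S)/(159 + 2*S) (R(S) = (S - 39)/(S + (159 + S)) = (-39 + S)/(159 + 2*S))
1/R(-257) = 1/((-39 - 257)/(159 + 2*(-257))) = 1/(-296/(159 - 514)) = 1/(-296/(-355)) = 1/(-1/355*(-296)) = 1/(296/355) = 355/296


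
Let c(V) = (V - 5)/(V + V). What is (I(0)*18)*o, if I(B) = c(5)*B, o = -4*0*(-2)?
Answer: 0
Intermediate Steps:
c(V) = (-5 + V)/(2*V) (c(V) = (-5 + V)/((2*V)) = (-5 + V)*(1/(2*V)) = (-5 + V)/(2*V))
o = 0 (o = 0*(-2) = 0)
I(B) = 0 (I(B) = ((½)*(-5 + 5)/5)*B = ((½)*(⅕)*0)*B = 0*B = 0)
(I(0)*18)*o = (0*18)*0 = 0*0 = 0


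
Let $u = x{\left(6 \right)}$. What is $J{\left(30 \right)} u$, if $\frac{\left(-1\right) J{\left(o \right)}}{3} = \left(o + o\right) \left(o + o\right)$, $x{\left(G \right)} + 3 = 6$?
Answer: $-32400$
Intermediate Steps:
$x{\left(G \right)} = 3$ ($x{\left(G \right)} = -3 + 6 = 3$)
$J{\left(o \right)} = - 12 o^{2}$ ($J{\left(o \right)} = - 3 \left(o + o\right) \left(o + o\right) = - 3 \cdot 2 o 2 o = - 3 \cdot 4 o^{2} = - 12 o^{2}$)
$u = 3$
$J{\left(30 \right)} u = - 12 \cdot 30^{2} \cdot 3 = \left(-12\right) 900 \cdot 3 = \left(-10800\right) 3 = -32400$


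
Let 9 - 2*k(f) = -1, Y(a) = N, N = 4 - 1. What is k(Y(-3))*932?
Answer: 4660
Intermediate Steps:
N = 3
Y(a) = 3
k(f) = 5 (k(f) = 9/2 - ½*(-1) = 9/2 + ½ = 5)
k(Y(-3))*932 = 5*932 = 4660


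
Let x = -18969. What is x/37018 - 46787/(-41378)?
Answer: 236765471/382932701 ≈ 0.61830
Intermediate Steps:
x/37018 - 46787/(-41378) = -18969/37018 - 46787/(-41378) = -18969*1/37018 - 46787*(-1/41378) = -18969/37018 + 46787/41378 = 236765471/382932701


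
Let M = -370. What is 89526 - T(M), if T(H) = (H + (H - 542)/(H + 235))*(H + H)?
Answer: -1613474/9 ≈ -1.7928e+5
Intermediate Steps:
T(H) = 2*H*(H + (-542 + H)/(235 + H)) (T(H) = (H + (-542 + H)/(235 + H))*(2*H) = 2*H*(H + (-542 + H)/(235 + H)))
89526 - T(M) = 89526 - 2*(-370)*(-542 + (-370)² + 236*(-370))/(235 - 370) = 89526 - 2*(-370)*(-542 + 136900 - 87320)/(-135) = 89526 - 2*(-370)*(-1)*49038/135 = 89526 - 1*2419208/9 = 89526 - 2419208/9 = -1613474/9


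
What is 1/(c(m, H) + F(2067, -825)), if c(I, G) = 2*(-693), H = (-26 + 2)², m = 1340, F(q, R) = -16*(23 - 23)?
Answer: -1/1386 ≈ -0.00072150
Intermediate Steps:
F(q, R) = 0 (F(q, R) = -16*0 = 0)
H = 576 (H = (-24)² = 576)
c(I, G) = -1386
1/(c(m, H) + F(2067, -825)) = 1/(-1386 + 0) = 1/(-1386) = -1/1386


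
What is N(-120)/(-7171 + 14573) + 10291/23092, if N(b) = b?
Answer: 146221/340492 ≈ 0.42944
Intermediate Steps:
N(-120)/(-7171 + 14573) + 10291/23092 = -120/(-7171 + 14573) + 10291/23092 = -120/7402 + 10291*(1/23092) = -120*1/7402 + 41/92 = -60/3701 + 41/92 = 146221/340492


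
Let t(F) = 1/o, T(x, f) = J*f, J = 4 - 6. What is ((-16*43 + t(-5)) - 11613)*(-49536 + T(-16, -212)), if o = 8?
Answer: 604120573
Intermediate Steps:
J = -2
T(x, f) = -2*f
t(F) = ⅛ (t(F) = 1/8 = ⅛)
((-16*43 + t(-5)) - 11613)*(-49536 + T(-16, -212)) = ((-16*43 + ⅛) - 11613)*(-49536 - 2*(-212)) = ((-688 + ⅛) - 11613)*(-49536 + 424) = (-5503/8 - 11613)*(-49112) = -98407/8*(-49112) = 604120573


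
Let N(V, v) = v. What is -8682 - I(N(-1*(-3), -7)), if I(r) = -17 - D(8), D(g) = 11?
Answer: -8654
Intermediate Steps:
I(r) = -28 (I(r) = -17 - 1*11 = -17 - 11 = -28)
-8682 - I(N(-1*(-3), -7)) = -8682 - 1*(-28) = -8682 + 28 = -8654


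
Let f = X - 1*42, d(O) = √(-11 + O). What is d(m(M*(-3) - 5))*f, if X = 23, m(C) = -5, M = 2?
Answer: -76*I ≈ -76.0*I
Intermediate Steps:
f = -19 (f = 23 - 1*42 = 23 - 42 = -19)
d(m(M*(-3) - 5))*f = √(-11 - 5)*(-19) = √(-16)*(-19) = (4*I)*(-19) = -76*I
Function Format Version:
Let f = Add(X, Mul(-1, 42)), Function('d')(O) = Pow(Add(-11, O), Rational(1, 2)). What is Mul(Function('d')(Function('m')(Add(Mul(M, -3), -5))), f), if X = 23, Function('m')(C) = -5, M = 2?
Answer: Mul(-76, I) ≈ Mul(-76.000, I)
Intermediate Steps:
f = -19 (f = Add(23, Mul(-1, 42)) = Add(23, -42) = -19)
Mul(Function('d')(Function('m')(Add(Mul(M, -3), -5))), f) = Mul(Pow(Add(-11, -5), Rational(1, 2)), -19) = Mul(Pow(-16, Rational(1, 2)), -19) = Mul(Mul(4, I), -19) = Mul(-76, I)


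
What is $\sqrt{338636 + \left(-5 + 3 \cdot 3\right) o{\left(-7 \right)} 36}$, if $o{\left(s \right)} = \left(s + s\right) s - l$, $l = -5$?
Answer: $2 \sqrt{88367} \approx 594.53$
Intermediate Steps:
$o{\left(s \right)} = 5 + 2 s^{2}$ ($o{\left(s \right)} = \left(s + s\right) s - -5 = 2 s s + 5 = 2 s^{2} + 5 = 5 + 2 s^{2}$)
$\sqrt{338636 + \left(-5 + 3 \cdot 3\right) o{\left(-7 \right)} 36} = \sqrt{338636 + \left(-5 + 3 \cdot 3\right) \left(5 + 2 \left(-7\right)^{2}\right) 36} = \sqrt{338636 + \left(-5 + 9\right) \left(5 + 2 \cdot 49\right) 36} = \sqrt{338636 + 4 \left(5 + 98\right) 36} = \sqrt{338636 + 4 \cdot 103 \cdot 36} = \sqrt{338636 + 412 \cdot 36} = \sqrt{338636 + 14832} = \sqrt{353468} = 2 \sqrt{88367}$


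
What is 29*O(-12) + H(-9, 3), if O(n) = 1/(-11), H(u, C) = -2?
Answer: -51/11 ≈ -4.6364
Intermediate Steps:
O(n) = -1/11
29*O(-12) + H(-9, 3) = 29*(-1/11) - 2 = -29/11 - 2 = -51/11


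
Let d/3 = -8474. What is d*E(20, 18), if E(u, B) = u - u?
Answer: 0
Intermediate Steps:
d = -25422 (d = 3*(-8474) = -25422)
E(u, B) = 0
d*E(20, 18) = -25422*0 = 0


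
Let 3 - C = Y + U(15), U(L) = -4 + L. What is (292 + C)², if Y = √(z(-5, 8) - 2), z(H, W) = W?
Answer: (284 - √6)² ≈ 79271.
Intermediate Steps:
Y = √6 (Y = √(8 - 2) = √6 ≈ 2.4495)
C = -8 - √6 (C = 3 - (√6 + (-4 + 15)) = 3 - (√6 + 11) = 3 - (11 + √6) = 3 + (-11 - √6) = -8 - √6 ≈ -10.449)
(292 + C)² = (292 + (-8 - √6))² = (284 - √6)²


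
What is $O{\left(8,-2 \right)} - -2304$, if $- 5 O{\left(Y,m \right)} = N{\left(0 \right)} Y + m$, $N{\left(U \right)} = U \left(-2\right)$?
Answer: $\frac{11522}{5} \approx 2304.4$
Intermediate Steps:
$N{\left(U \right)} = - 2 U$
$O{\left(Y,m \right)} = - \frac{m}{5}$ ($O{\left(Y,m \right)} = - \frac{\left(-2\right) 0 Y + m}{5} = - \frac{0 Y + m}{5} = - \frac{0 + m}{5} = - \frac{m}{5}$)
$O{\left(8,-2 \right)} - -2304 = \left(- \frac{1}{5}\right) \left(-2\right) - -2304 = \frac{2}{5} + 2304 = \frac{11522}{5}$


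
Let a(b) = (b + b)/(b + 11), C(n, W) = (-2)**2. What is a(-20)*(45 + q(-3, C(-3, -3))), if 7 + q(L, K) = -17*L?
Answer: 3560/9 ≈ 395.56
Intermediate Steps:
C(n, W) = 4
q(L, K) = -7 - 17*L
a(b) = 2*b/(11 + b) (a(b) = (2*b)/(11 + b) = 2*b/(11 + b))
a(-20)*(45 + q(-3, C(-3, -3))) = (2*(-20)/(11 - 20))*(45 + (-7 - 17*(-3))) = (2*(-20)/(-9))*(45 + (-7 + 51)) = (2*(-20)*(-1/9))*(45 + 44) = (40/9)*89 = 3560/9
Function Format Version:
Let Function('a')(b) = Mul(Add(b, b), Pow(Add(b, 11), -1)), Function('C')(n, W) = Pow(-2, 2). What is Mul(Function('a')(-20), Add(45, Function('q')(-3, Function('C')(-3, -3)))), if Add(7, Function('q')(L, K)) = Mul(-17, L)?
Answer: Rational(3560, 9) ≈ 395.56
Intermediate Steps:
Function('C')(n, W) = 4
Function('q')(L, K) = Add(-7, Mul(-17, L))
Function('a')(b) = Mul(2, b, Pow(Add(11, b), -1)) (Function('a')(b) = Mul(Mul(2, b), Pow(Add(11, b), -1)) = Mul(2, b, Pow(Add(11, b), -1)))
Mul(Function('a')(-20), Add(45, Function('q')(-3, Function('C')(-3, -3)))) = Mul(Mul(2, -20, Pow(Add(11, -20), -1)), Add(45, Add(-7, Mul(-17, -3)))) = Mul(Mul(2, -20, Pow(-9, -1)), Add(45, Add(-7, 51))) = Mul(Mul(2, -20, Rational(-1, 9)), Add(45, 44)) = Mul(Rational(40, 9), 89) = Rational(3560, 9)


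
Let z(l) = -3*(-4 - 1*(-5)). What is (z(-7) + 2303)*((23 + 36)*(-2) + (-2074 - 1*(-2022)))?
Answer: -391000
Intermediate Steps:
z(l) = -3 (z(l) = -3*(-4 + 5) = -3*1 = -3)
(z(-7) + 2303)*((23 + 36)*(-2) + (-2074 - 1*(-2022))) = (-3 + 2303)*((23 + 36)*(-2) + (-2074 - 1*(-2022))) = 2300*(59*(-2) + (-2074 + 2022)) = 2300*(-118 - 52) = 2300*(-170) = -391000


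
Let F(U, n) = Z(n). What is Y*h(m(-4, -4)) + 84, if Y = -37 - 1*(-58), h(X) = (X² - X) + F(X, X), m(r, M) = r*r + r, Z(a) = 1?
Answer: 2877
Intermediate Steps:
F(U, n) = 1
m(r, M) = r + r² (m(r, M) = r² + r = r + r²)
h(X) = 1 + X² - X (h(X) = (X² - X) + 1 = 1 + X² - X)
Y = 21 (Y = -37 + 58 = 21)
Y*h(m(-4, -4)) + 84 = 21*(1 + (-4*(1 - 4))² - (-4)*(1 - 4)) + 84 = 21*(1 + (-4*(-3))² - (-4)*(-3)) + 84 = 21*(1 + 12² - 1*12) + 84 = 21*(1 + 144 - 12) + 84 = 21*133 + 84 = 2793 + 84 = 2877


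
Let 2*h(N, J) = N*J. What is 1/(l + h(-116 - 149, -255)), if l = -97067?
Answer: -2/126559 ≈ -1.5803e-5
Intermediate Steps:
h(N, J) = J*N/2 (h(N, J) = (N*J)/2 = (J*N)/2 = J*N/2)
1/(l + h(-116 - 149, -255)) = 1/(-97067 + (½)*(-255)*(-116 - 149)) = 1/(-97067 + (½)*(-255)*(-265)) = 1/(-97067 + 67575/2) = 1/(-126559/2) = -2/126559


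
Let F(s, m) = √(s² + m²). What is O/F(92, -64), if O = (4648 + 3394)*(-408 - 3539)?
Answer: -15870887*√785/1570 ≈ -2.8323e+5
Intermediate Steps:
F(s, m) = √(m² + s²)
O = -31741774 (O = 8042*(-3947) = -31741774)
O/F(92, -64) = -31741774/√((-64)² + 92²) = -31741774/√(4096 + 8464) = -31741774*√785/3140 = -15870887*√785/1570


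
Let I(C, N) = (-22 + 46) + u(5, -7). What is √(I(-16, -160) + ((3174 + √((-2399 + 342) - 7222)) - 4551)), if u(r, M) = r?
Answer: √(-1348 + 3*I*√1031) ≈ 1.311 + 36.739*I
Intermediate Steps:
I(C, N) = 29 (I(C, N) = (-22 + 46) + 5 = 24 + 5 = 29)
√(I(-16, -160) + ((3174 + √((-2399 + 342) - 7222)) - 4551)) = √(29 + ((3174 + √((-2399 + 342) - 7222)) - 4551)) = √(29 + ((3174 + √(-2057 - 7222)) - 4551)) = √(29 + ((3174 + √(-9279)) - 4551)) = √(29 + ((3174 + 3*I*√1031) - 4551)) = √(29 + (-1377 + 3*I*√1031)) = √(-1348 + 3*I*√1031)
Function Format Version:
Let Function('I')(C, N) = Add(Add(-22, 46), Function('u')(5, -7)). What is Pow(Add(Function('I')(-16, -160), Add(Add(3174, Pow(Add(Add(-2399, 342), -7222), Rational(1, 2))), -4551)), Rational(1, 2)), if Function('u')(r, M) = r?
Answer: Pow(Add(-1348, Mul(3, I, Pow(1031, Rational(1, 2)))), Rational(1, 2)) ≈ Add(1.3110, Mul(36.739, I))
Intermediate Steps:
Function('I')(C, N) = 29 (Function('I')(C, N) = Add(Add(-22, 46), 5) = Add(24, 5) = 29)
Pow(Add(Function('I')(-16, -160), Add(Add(3174, Pow(Add(Add(-2399, 342), -7222), Rational(1, 2))), -4551)), Rational(1, 2)) = Pow(Add(29, Add(Add(3174, Pow(Add(Add(-2399, 342), -7222), Rational(1, 2))), -4551)), Rational(1, 2)) = Pow(Add(29, Add(Add(3174, Pow(Add(-2057, -7222), Rational(1, 2))), -4551)), Rational(1, 2)) = Pow(Add(29, Add(Add(3174, Pow(-9279, Rational(1, 2))), -4551)), Rational(1, 2)) = Pow(Add(29, Add(Add(3174, Mul(3, I, Pow(1031, Rational(1, 2)))), -4551)), Rational(1, 2)) = Pow(Add(29, Add(-1377, Mul(3, I, Pow(1031, Rational(1, 2))))), Rational(1, 2)) = Pow(Add(-1348, Mul(3, I, Pow(1031, Rational(1, 2)))), Rational(1, 2))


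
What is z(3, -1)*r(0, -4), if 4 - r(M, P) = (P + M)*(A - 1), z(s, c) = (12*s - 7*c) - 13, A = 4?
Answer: 480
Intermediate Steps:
z(s, c) = -13 - 7*c + 12*s (z(s, c) = (-7*c + 12*s) - 13 = -13 - 7*c + 12*s)
r(M, P) = 4 - 3*M - 3*P (r(M, P) = 4 - (P + M)*(4 - 1) = 4 - (M + P)*3 = 4 - (3*M + 3*P) = 4 + (-3*M - 3*P) = 4 - 3*M - 3*P)
z(3, -1)*r(0, -4) = (-13 - 7*(-1) + 12*3)*(4 - 3*0 - 3*(-4)) = (-13 + 7 + 36)*(4 + 0 + 12) = 30*16 = 480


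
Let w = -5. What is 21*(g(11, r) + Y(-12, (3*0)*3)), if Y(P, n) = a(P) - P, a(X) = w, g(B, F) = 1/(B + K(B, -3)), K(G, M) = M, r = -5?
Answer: 1197/8 ≈ 149.63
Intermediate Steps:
g(B, F) = 1/(-3 + B) (g(B, F) = 1/(B - 3) = 1/(-3 + B))
a(X) = -5
Y(P, n) = -5 - P
21*(g(11, r) + Y(-12, (3*0)*3)) = 21*(1/(-3 + 11) + (-5 - 1*(-12))) = 21*(1/8 + (-5 + 12)) = 21*(1/8 + 7) = 21*(57/8) = 1197/8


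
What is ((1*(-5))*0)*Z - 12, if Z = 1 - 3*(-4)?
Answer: -12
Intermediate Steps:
Z = 13 (Z = 1 + 12 = 13)
((1*(-5))*0)*Z - 12 = ((1*(-5))*0)*13 - 12 = -5*0*13 - 12 = 0*13 - 12 = 0 - 12 = -12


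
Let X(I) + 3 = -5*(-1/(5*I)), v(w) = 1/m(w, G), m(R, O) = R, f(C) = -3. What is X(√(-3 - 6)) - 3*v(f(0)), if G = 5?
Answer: -2 - I/3 ≈ -2.0 - 0.33333*I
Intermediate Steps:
v(w) = 1/w
X(I) = -3 + 1/I (X(I) = -3 - 5*(-1/(5*I)) = -3 - (-1)/I = -3 + 1/I)
X(√(-3 - 6)) - 3*v(f(0)) = (-3 + 1/(√(-3 - 6))) - 3/(-3) = (-3 + 1/(√(-9))) - 3*(-⅓) = (-3 + 1/(3*I)) + 1 = (-3 - I/3) + 1 = -2 - I/3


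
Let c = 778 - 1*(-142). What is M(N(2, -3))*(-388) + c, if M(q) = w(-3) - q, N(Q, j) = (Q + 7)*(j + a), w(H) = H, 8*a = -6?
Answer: -11011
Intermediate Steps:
a = -¾ (a = (⅛)*(-6) = -¾ ≈ -0.75000)
N(Q, j) = (7 + Q)*(-¾ + j) (N(Q, j) = (Q + 7)*(j - ¾) = (7 + Q)*(-¾ + j))
M(q) = -3 - q
c = 920 (c = 778 + 142 = 920)
M(N(2, -3))*(-388) + c = (-3 - (-21/4 + 7*(-3) - ¾*2 + 2*(-3)))*(-388) + 920 = (-3 - (-21/4 - 21 - 3/2 - 6))*(-388) + 920 = (-3 - 1*(-135/4))*(-388) + 920 = (-3 + 135/4)*(-388) + 920 = (123/4)*(-388) + 920 = -11931 + 920 = -11011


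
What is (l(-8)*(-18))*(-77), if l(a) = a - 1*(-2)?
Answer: -8316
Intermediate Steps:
l(a) = 2 + a (l(a) = a + 2 = 2 + a)
(l(-8)*(-18))*(-77) = ((2 - 8)*(-18))*(-77) = -6*(-18)*(-77) = 108*(-77) = -8316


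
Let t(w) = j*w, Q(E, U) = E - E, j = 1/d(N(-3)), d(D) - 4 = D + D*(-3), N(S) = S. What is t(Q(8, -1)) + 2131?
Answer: 2131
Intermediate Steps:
d(D) = 4 - 2*D (d(D) = 4 + (D + D*(-3)) = 4 + (D - 3*D) = 4 - 2*D)
j = 1/10 (j = 1/(4 - 2*(-3)) = 1/(4 + 6) = 1/10 ≈ 0.10000)
Q(E, U) = 0
t(w) = w/10
t(Q(8, -1)) + 2131 = (1/10)*0 + 2131 = 0 + 2131 = 2131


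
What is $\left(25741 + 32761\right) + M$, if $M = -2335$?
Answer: $56167$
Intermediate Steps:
$\left(25741 + 32761\right) + M = \left(25741 + 32761\right) - 2335 = 58502 - 2335 = 56167$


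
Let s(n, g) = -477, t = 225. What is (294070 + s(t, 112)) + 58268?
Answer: 351861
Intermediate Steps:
(294070 + s(t, 112)) + 58268 = (294070 - 477) + 58268 = 293593 + 58268 = 351861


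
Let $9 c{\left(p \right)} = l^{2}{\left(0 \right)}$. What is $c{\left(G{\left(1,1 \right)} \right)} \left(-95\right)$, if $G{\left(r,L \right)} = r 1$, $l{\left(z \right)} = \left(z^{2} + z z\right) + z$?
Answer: $0$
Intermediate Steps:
$l{\left(z \right)} = z + 2 z^{2}$ ($l{\left(z \right)} = \left(z^{2} + z^{2}\right) + z = 2 z^{2} + z = z + 2 z^{2}$)
$G{\left(r,L \right)} = r$
$c{\left(p \right)} = 0$ ($c{\left(p \right)} = \frac{\left(0 \left(1 + 2 \cdot 0\right)\right)^{2}}{9} = \frac{\left(0 \left(1 + 0\right)\right)^{2}}{9} = \frac{\left(0 \cdot 1\right)^{2}}{9} = \frac{0^{2}}{9} = \frac{1}{9} \cdot 0 = 0$)
$c{\left(G{\left(1,1 \right)} \right)} \left(-95\right) = 0 \left(-95\right) = 0$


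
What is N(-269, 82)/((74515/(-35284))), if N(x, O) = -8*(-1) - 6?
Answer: -70568/74515 ≈ -0.94703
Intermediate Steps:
N(x, O) = 2 (N(x, O) = 8 - 6 = 2)
N(-269, 82)/((74515/(-35284))) = 2/((74515/(-35284))) = 2/((74515*(-1/35284))) = 2/(-74515/35284) = 2*(-35284/74515) = -70568/74515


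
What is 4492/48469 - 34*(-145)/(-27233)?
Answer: -116621534/1319956277 ≈ -0.088353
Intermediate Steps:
4492/48469 - 34*(-145)/(-27233) = 4492*(1/48469) + 4930*(-1/27233) = 4492/48469 - 4930/27233 = -116621534/1319956277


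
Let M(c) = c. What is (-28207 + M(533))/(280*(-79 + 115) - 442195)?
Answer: 27674/432115 ≈ 0.064043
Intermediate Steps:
(-28207 + M(533))/(280*(-79 + 115) - 442195) = (-28207 + 533)/(280*(-79 + 115) - 442195) = -27674/(280*36 - 442195) = -27674/(10080 - 442195) = -27674/(-432115) = -27674*(-1/432115) = 27674/432115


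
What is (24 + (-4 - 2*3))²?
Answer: 196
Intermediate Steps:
(24 + (-4 - 2*3))² = (24 + (-4 - 6))² = (24 - 10)² = 14² = 196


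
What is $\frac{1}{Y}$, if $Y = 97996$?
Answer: $\frac{1}{97996} \approx 1.0205 \cdot 10^{-5}$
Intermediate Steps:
$\frac{1}{Y} = \frac{1}{97996}$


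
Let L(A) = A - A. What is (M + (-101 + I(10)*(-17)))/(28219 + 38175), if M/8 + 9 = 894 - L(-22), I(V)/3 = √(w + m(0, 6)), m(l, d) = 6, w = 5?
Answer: 6979/66394 - 51*√11/66394 ≈ 0.10257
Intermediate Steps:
L(A) = 0
I(V) = 3*√11 (I(V) = 3*√(5 + 6) = 3*√11)
M = 7080 (M = -72 + 8*(894 - 1*0) = -72 + 8*(894 + 0) = -72 + 8*894 = -72 + 7152 = 7080)
(M + (-101 + I(10)*(-17)))/(28219 + 38175) = (7080 + (-101 + (3*√11)*(-17)))/(28219 + 38175) = (7080 + (-101 - 51*√11))/66394 = (6979 - 51*√11)*(1/66394) = 6979/66394 - 51*√11/66394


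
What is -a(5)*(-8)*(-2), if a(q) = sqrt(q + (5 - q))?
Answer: -16*sqrt(5) ≈ -35.777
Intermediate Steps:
a(q) = sqrt(5)
-a(5)*(-8)*(-2) = -sqrt(5)*(-8)*(-2) = -(-8*sqrt(5))*(-2) = -16*sqrt(5)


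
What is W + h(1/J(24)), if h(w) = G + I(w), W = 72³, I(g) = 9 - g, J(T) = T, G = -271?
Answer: 8951663/24 ≈ 3.7299e+5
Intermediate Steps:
W = 373248
h(w) = -262 - w (h(w) = -271 + (9 - w) = -262 - w)
W + h(1/J(24)) = 373248 + (-262 - 1/24) = 373248 - 6289/24 = 8951663/24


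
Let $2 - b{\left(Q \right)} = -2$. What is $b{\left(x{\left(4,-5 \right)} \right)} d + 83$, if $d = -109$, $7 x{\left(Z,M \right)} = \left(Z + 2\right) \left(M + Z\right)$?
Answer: $-353$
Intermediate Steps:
$x{\left(Z,M \right)} = \frac{\left(2 + Z\right) \left(M + Z\right)}{7}$ ($x{\left(Z,M \right)} = \frac{\left(Z + 2\right) \left(M + Z\right)}{7} = \frac{\left(2 + Z\right) \left(M + Z\right)}{7}$)
$b{\left(Q \right)} = 4$ ($b{\left(Q \right)} = 2 - -2 = 2 + 2 = 4$)
$b{\left(x{\left(4,-5 \right)} \right)} d + 83 = 4 \left(-109\right) + 83 = -436 + 83 = -353$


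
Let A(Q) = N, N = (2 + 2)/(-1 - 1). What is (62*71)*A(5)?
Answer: -8804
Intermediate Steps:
N = -2 (N = 4/(-2) = 4*(-1/2) = -2)
A(Q) = -2
(62*71)*A(5) = (62*71)*(-2) = 4402*(-2) = -8804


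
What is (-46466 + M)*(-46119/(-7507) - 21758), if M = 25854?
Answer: 3365757946444/7507 ≈ 4.4835e+8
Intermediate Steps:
(-46466 + M)*(-46119/(-7507) - 21758) = (-46466 + 25854)*(-46119/(-7507) - 21758) = -20612*(-46119*(-1/7507) - 21758) = -20612*(46119/7507 - 21758) = -20612*(-163291187/7507) = 3365757946444/7507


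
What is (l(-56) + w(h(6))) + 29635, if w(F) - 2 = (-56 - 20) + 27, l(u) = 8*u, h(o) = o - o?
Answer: 29140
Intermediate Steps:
h(o) = 0
w(F) = -47 (w(F) = 2 + ((-56 - 20) + 27) = 2 + (-76 + 27) = 2 - 49 = -47)
(l(-56) + w(h(6))) + 29635 = (8*(-56) - 47) + 29635 = (-448 - 47) + 29635 = -495 + 29635 = 29140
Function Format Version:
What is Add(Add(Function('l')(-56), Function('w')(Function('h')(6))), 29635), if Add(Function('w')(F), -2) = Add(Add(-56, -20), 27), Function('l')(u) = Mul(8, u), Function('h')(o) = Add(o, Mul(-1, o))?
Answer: 29140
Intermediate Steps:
Function('h')(o) = 0
Function('w')(F) = -47 (Function('w')(F) = Add(2, Add(Add(-56, -20), 27)) = Add(2, Add(-76, 27)) = Add(2, -49) = -47)
Add(Add(Function('l')(-56), Function('w')(Function('h')(6))), 29635) = Add(Add(Mul(8, -56), -47), 29635) = Add(Add(-448, -47), 29635) = Add(-495, 29635) = 29140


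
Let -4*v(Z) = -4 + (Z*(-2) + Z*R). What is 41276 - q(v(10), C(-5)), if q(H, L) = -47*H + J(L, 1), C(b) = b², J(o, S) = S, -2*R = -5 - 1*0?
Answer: 165053/4 ≈ 41263.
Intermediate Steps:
R = 5/2 (R = -(-5 - 1*0)/2 = -(-5 + 0)/2 = -½*(-5) = 5/2 ≈ 2.5000)
v(Z) = 1 - Z/8 (v(Z) = -(-4 + (Z*(-2) + Z*(5/2)))/4 = -(-4 + (-2*Z + 5*Z/2))/4 = -(-4 + Z/2)/4 = 1 - Z/8)
q(H, L) = 1 - 47*H (q(H, L) = -47*H + 1 = 1 - 47*H)
41276 - q(v(10), C(-5)) = 41276 - (1 - 47*(1 - ⅛*10)) = 41276 - (1 - 47*(1 - 5/4)) = 41276 - (1 - 47*(-¼)) = 41276 - (1 + 47/4) = 41276 - 1*51/4 = 41276 - 51/4 = 165053/4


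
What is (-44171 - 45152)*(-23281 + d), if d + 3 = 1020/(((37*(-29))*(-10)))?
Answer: 2231612782490/1073 ≈ 2.0798e+9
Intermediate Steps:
d = -3117/1073 (d = -3 + 1020/(((37*(-29))*(-10))) = -3 + 1020/((-1073*(-10))) = -3 + 1020/10730 = -3 + 1020*(1/10730) = -3 + 102/1073 = -3117/1073 ≈ -2.9049)
(-44171 - 45152)*(-23281 + d) = (-44171 - 45152)*(-23281 - 3117/1073) = -89323*(-24983630/1073) = 2231612782490/1073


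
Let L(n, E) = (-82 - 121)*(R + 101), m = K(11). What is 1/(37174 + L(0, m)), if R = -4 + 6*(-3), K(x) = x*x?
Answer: 1/21137 ≈ 4.7310e-5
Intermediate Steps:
K(x) = x²
m = 121 (m = 11² = 121)
R = -22 (R = -4 - 18 = -22)
L(n, E) = -16037 (L(n, E) = (-82 - 121)*(-22 + 101) = -203*79 = -16037)
1/(37174 + L(0, m)) = 1/(37174 - 16037) = 1/21137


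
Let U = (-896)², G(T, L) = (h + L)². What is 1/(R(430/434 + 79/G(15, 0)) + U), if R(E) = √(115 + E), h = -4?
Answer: 2787377152/2237750975240169 - 4*√91110271/2237750975240169 ≈ 1.2456e-6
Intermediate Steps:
G(T, L) = (-4 + L)²
U = 802816
1/(R(430/434 + 79/G(15, 0)) + U) = 1/(√(115 + (430/434 + 79/((-4 + 0)²))) + 802816) = 1/(√(115 + (430*(1/434) + 79/((-4)²))) + 802816) = 1/(√(115 + (215/217 + 79/16)) + 802816) = 1/(√(115 + 20583/3472) + 802816) = 1/(√(419863/3472) + 802816) = 1/(√91110271/868 + 802816) = 1/(802816 + √91110271/868)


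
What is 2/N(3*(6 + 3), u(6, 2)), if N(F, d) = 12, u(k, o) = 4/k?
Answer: ⅙ ≈ 0.16667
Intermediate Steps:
2/N(3*(6 + 3), u(6, 2)) = 2/12 = 2*(1/12) = ⅙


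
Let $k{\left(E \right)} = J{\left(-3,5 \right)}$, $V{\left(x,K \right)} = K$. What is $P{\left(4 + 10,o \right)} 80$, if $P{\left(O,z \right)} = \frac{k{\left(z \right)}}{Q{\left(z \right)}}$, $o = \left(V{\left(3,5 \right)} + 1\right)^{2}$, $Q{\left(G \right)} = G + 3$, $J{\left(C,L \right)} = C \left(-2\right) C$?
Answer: $- \frac{480}{13} \approx -36.923$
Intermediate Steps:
$J{\left(C,L \right)} = - 2 C^{2}$ ($J{\left(C,L \right)} = - 2 C C = - 2 C^{2}$)
$k{\left(E \right)} = -18$ ($k{\left(E \right)} = - 2 \left(-3\right)^{2} = \left(-2\right) 9 = -18$)
$Q{\left(G \right)} = 3 + G$
$o = 36$ ($o = \left(5 + 1\right)^{2} = 6^{2} = 36$)
$P{\left(O,z \right)} = - \frac{18}{3 + z}$
$P{\left(4 + 10,o \right)} 80 = - \frac{18}{3 + 36} \cdot 80 = - \frac{18}{39} \cdot 80 = \left(-18\right) \frac{1}{39} \cdot 80 = \left(- \frac{6}{13}\right) 80 = - \frac{480}{13}$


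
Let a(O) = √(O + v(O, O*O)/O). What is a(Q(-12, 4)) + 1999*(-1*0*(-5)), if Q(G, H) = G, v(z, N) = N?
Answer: 2*I*√6 ≈ 4.899*I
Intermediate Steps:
a(O) = √2*√O (a(O) = √(O + (O*O)/O) = √(O + O²/O) = √(O + O) = √(2*O) = √2*√O)
a(Q(-12, 4)) + 1999*(-1*0*(-5)) = √2*√(-12) + 1999*(-1*0*(-5)) = √2*(2*I*√3) + 1999*(0*(-5)) = 2*I*√6 + 1999*0 = 2*I*√6 + 0 = 2*I*√6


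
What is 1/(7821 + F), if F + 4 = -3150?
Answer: 1/4667 ≈ 0.00021427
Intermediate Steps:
F = -3154 (F = -4 - 3150 = -3154)
1/(7821 + F) = 1/(7821 - 3154) = 1/4667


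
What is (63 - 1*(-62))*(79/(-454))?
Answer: -9875/454 ≈ -21.751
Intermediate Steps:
(63 - 1*(-62))*(79/(-454)) = (63 + 62)*(79*(-1/454)) = 125*(-79/454) = -9875/454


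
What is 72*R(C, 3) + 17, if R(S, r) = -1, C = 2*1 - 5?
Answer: -55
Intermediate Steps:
C = -3 (C = 2 - 5 = -3)
72*R(C, 3) + 17 = 72*(-1) + 17 = -72 + 17 = -55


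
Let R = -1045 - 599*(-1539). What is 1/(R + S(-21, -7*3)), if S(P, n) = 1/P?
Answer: 21/19337135 ≈ 1.0860e-6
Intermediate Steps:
R = 920816 (R = -1045 + 921861 = 920816)
1/(R + S(-21, -7*3)) = 1/(920816 + 1/(-21)) = 1/(920816 - 1/21) = 1/(19337135/21) = 21/19337135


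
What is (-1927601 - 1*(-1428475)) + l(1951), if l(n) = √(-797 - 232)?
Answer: -499126 + 7*I*√21 ≈ -4.9913e+5 + 32.078*I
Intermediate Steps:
l(n) = 7*I*√21 (l(n) = √(-1029) = 7*I*√21)
(-1927601 - 1*(-1428475)) + l(1951) = (-1927601 - 1*(-1428475)) + 7*I*√21 = (-1927601 + 1428475) + 7*I*√21 = -499126 + 7*I*√21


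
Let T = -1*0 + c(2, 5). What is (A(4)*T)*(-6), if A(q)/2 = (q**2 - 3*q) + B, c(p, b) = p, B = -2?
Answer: -48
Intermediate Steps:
A(q) = -4 - 6*q + 2*q**2 (A(q) = 2*((q**2 - 3*q) - 2) = 2*(-2 + q**2 - 3*q) = -4 - 6*q + 2*q**2)
T = 2 (T = -1*0 + 2 = 0 + 2 = 2)
(A(4)*T)*(-6) = ((-4 - 6*4 + 2*4**2)*2)*(-6) = ((-4 - 24 + 2*16)*2)*(-6) = ((-4 - 24 + 32)*2)*(-6) = (4*2)*(-6) = 8*(-6) = -48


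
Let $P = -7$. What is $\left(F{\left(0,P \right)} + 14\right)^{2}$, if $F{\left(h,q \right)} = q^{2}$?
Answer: $3969$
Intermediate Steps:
$\left(F{\left(0,P \right)} + 14\right)^{2} = \left(\left(-7\right)^{2} + 14\right)^{2} = \left(49 + 14\right)^{2} = 63^{2} = 3969$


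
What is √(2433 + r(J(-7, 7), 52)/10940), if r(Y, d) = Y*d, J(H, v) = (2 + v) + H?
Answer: √18199458535/2735 ≈ 49.326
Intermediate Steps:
J(H, v) = 2 + H + v
√(2433 + r(J(-7, 7), 52)/10940) = √(2433 + ((2 - 7 + 7)*52)/10940) = √(2433 + (2*52)*(1/10940)) = √(2433 + 104*(1/10940)) = √(2433 + 26/2735) = √(6654281/2735) = √18199458535/2735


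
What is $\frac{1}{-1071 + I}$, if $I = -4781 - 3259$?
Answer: $- \frac{1}{9111} \approx -0.00010976$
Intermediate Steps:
$I = -8040$
$\frac{1}{-1071 + I} = \frac{1}{-1071 - 8040} = \frac{1}{-9111} = - \frac{1}{9111}$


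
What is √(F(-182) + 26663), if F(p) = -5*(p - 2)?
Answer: √27583 ≈ 166.08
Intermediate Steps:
F(p) = 10 - 5*p (F(p) = -5*(-2 + p) = 10 - 5*p)
√(F(-182) + 26663) = √((10 - 5*(-182)) + 26663) = √((10 + 910) + 26663) = √(920 + 26663) = √27583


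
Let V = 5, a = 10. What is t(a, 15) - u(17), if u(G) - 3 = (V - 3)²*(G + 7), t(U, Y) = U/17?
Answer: -1673/17 ≈ -98.412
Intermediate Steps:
t(U, Y) = U/17 (t(U, Y) = U*(1/17) = U/17)
u(G) = 31 + 4*G (u(G) = 3 + (5 - 3)²*(G + 7) = 3 + 2²*(7 + G) = 3 + 4*(7 + G) = 3 + (28 + 4*G) = 31 + 4*G)
t(a, 15) - u(17) = (1/17)*10 - (31 + 4*17) = 10/17 - (31 + 68) = 10/17 - 1*99 = 10/17 - 99 = -1673/17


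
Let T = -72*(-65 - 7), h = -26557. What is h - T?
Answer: -31741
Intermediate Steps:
T = 5184 (T = -72*(-72) = 5184)
h - T = -26557 - 1*5184 = -26557 - 5184 = -31741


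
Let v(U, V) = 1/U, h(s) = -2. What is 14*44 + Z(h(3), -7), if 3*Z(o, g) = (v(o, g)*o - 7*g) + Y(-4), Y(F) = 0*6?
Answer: 1898/3 ≈ 632.67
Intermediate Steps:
Y(F) = 0
Z(o, g) = ⅓ - 7*g/3 (Z(o, g) = ((o/o - 7*g) + 0)/3 = ((1 - 7*g) + 0)/3 = (1 - 7*g)/3 = ⅓ - 7*g/3)
14*44 + Z(h(3), -7) = 14*44 + (⅓ - 7/3*(-7)) = 616 + (⅓ + 49/3) = 616 + 50/3 = 1898/3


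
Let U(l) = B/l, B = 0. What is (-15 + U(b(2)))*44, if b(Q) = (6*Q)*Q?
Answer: -660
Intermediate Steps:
b(Q) = 6*Q²
U(l) = 0 (U(l) = 0/l = 0)
(-15 + U(b(2)))*44 = (-15 + 0)*44 = -15*44 = -660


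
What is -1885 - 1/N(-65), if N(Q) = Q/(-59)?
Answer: -122584/65 ≈ -1885.9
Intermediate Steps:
N(Q) = -Q/59 (N(Q) = Q*(-1/59) = -Q/59)
-1885 - 1/N(-65) = -1885 - 1/((-1/59*(-65))) = -1885 - 1/65/59 = -1885 - 1*59/65 = -1885 - 59/65 = -122584/65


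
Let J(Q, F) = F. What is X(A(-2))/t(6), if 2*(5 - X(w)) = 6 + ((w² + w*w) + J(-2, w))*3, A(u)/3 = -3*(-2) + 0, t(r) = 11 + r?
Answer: -997/17 ≈ -58.647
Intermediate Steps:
A(u) = 18 (A(u) = 3*(-3*(-2) + 0) = 3*(6 + 0) = 3*6 = 18)
X(w) = 2 - 3*w² - 3*w/2 (X(w) = 5 - (6 + ((w² + w*w) + w)*3)/2 = 5 - (6 + ((w² + w²) + w)*3)/2 = 5 - (6 + (2*w² + w)*3)/2 = 5 - (6 + (w + 2*w²)*3)/2 = 5 - (6 + (3*w + 6*w²))/2 = 5 - (6 + 3*w + 6*w²)/2 = 5 + (-3 - 3*w² - 3*w/2) = 2 - 3*w² - 3*w/2)
X(A(-2))/t(6) = (2 - 3*18² - 3/2*18)/(11 + 6) = (2 - 3*324 - 27)/17 = (2 - 972 - 27)*(1/17) = -997*1/17 = -997/17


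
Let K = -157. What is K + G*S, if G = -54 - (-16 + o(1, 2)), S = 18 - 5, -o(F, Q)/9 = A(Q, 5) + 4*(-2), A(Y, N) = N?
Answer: -1002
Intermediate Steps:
o(F, Q) = 27 (o(F, Q) = -9*(5 + 4*(-2)) = -9*(5 - 8) = -9*(-3) = 27)
S = 13
G = -65 (G = -54 - (-16 + 27) = -54 - 1*11 = -54 - 11 = -65)
K + G*S = -157 - 65*13 = -157 - 845 = -1002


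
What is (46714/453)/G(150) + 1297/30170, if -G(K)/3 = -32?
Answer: 366441329/328008240 ≈ 1.1172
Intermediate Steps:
G(K) = 96 (G(K) = -3*(-32) = 96)
(46714/453)/G(150) + 1297/30170 = (46714/453)/96 + 1297/30170 = (46714*(1/453))*(1/96) + 1297*(1/30170) = (46714/453)*(1/96) + 1297/30170 = 23357/21744 + 1297/30170 = 366441329/328008240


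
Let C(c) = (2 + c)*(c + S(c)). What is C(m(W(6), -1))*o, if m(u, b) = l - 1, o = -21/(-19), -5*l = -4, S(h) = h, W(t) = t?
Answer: -378/475 ≈ -0.79579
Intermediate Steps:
l = ⅘ (l = -⅕*(-4) = ⅘ ≈ 0.80000)
o = 21/19 (o = -21*(-1/19) = 21/19 ≈ 1.1053)
m(u, b) = -⅕ (m(u, b) = ⅘ - 1 = -⅕)
C(c) = 2*c*(2 + c) (C(c) = (2 + c)*(c + c) = (2 + c)*(2*c) = 2*c*(2 + c))
C(m(W(6), -1))*o = (2*(-⅕)*(2 - ⅕))*(21/19) = (2*(-⅕)*(9/5))*(21/19) = -18/25*21/19 = -378/475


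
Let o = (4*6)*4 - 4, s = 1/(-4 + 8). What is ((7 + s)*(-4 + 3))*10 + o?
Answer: 39/2 ≈ 19.500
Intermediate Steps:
s = ¼ (s = 1/4 = ¼ ≈ 0.25000)
o = 92 (o = 24*4 - 4 = 96 - 4 = 92)
((7 + s)*(-4 + 3))*10 + o = ((7 + ¼)*(-4 + 3))*10 + 92 = ((29/4)*(-1))*10 + 92 = -29/4*10 + 92 = -145/2 + 92 = 39/2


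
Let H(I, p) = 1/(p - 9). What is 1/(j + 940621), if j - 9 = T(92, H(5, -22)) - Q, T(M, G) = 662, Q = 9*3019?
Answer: 1/914121 ≈ 1.0939e-6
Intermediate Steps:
H(I, p) = 1/(-9 + p)
Q = 27171
j = -26500 (j = 9 + (662 - 1*27171) = 9 + (662 - 27171) = 9 - 26509 = -26500)
1/(j + 940621) = 1/(-26500 + 940621) = 1/914121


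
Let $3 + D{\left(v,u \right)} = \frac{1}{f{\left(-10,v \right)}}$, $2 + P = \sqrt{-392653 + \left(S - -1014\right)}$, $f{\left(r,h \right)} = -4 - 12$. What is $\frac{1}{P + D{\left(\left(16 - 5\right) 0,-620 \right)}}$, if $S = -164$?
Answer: $- \frac{432}{33436043} - \frac{256 i \sqrt{391803}}{100308129} \approx -1.292 \cdot 10^{-5} - 0.0015975 i$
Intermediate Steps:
$f{\left(r,h \right)} = -16$ ($f{\left(r,h \right)} = -4 - 12 = -16$)
$P = -2 + i \sqrt{391803}$ ($P = -2 + \sqrt{-392653 - -850} = -2 + \sqrt{-392653 + \left(-164 + 1014\right)} = -2 + \sqrt{-392653 + 850} = -2 + \sqrt{-391803} = -2 + i \sqrt{391803} \approx -2.0 + 625.94 i$)
$D{\left(v,u \right)} = - \frac{49}{16}$ ($D{\left(v,u \right)} = -3 + \frac{1}{-16} = -3 - \frac{1}{16} = - \frac{49}{16}$)
$\frac{1}{P + D{\left(\left(16 - 5\right) 0,-620 \right)}} = \frac{1}{\left(-2 + i \sqrt{391803}\right) - \frac{49}{16}} = \frac{1}{- \frac{81}{16} + i \sqrt{391803}}$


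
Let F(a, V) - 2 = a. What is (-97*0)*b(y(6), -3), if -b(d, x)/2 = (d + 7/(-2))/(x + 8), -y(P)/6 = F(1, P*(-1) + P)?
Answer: 0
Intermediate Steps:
F(a, V) = 2 + a
y(P) = -18 (y(P) = -6*(2 + 1) = -6*3 = -18)
b(d, x) = -2*(-7/2 + d)/(8 + x) (b(d, x) = -2*(d + 7/(-2))/(x + 8) = -2*(d + 7*(-½))/(8 + x) = -2*(d - 7/2)/(8 + x) = -2*(-7/2 + d)/(8 + x))
(-97*0)*b(y(6), -3) = (-97*0)*((7 - 2*(-18))/(8 - 3)) = 0*((7 + 36)/5) = 0*((⅕)*43) = 0*(43/5) = 0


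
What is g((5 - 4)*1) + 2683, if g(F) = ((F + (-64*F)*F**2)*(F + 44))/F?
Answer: -152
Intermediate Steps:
g(F) = (44 + F)*(F - 64*F**3)/F (g(F) = ((F - 64*F**3)*(44 + F))/F = ((44 + F)*(F - 64*F**3))/F = (44 + F)*(F - 64*F**3)/F)
g((5 - 4)*1) + 2683 = (44 + (5 - 4)*1 - 2816*(5 - 4)**2 - 64*(5 - 4)**3) + 2683 = (44 + 1*1 - 2816*1**2 - 64*1**3) + 2683 = (44 + 1 - 2816*1**2 - 64*1**3) + 2683 = (44 + 1 - 2816*1 - 64*1) + 2683 = (44 + 1 - 2816 - 64) + 2683 = -2835 + 2683 = -152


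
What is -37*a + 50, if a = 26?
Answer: -912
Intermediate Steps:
-37*a + 50 = -37*26 + 50 = -962 + 50 = -912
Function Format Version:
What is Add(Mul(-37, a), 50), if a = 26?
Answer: -912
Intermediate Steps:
Add(Mul(-37, a), 50) = Add(Mul(-37, 26), 50) = Add(-962, 50) = -912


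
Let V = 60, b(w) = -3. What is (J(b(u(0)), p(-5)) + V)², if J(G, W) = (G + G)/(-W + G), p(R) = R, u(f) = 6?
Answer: 3249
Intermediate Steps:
J(G, W) = 2*G/(G - W) (J(G, W) = (2*G)/(G - W) = 2*G/(G - W))
(J(b(u(0)), p(-5)) + V)² = (2*(-3)/(-3 - 1*(-5)) + 60)² = (2*(-3)/(-3 + 5) + 60)² = (2*(-3)/2 + 60)² = (2*(-3)*(½) + 60)² = (-3 + 60)² = 57² = 3249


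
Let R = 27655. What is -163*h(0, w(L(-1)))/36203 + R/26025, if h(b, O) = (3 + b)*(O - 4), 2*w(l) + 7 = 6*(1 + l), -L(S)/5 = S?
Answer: 347027441/376873230 ≈ 0.92081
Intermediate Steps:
L(S) = -5*S
w(l) = -1/2 + 3*l (w(l) = -7/2 + (6*(1 + l))/2 = -7/2 + (6 + 6*l)/2 = -7/2 + (3 + 3*l) = -1/2 + 3*l)
h(b, O) = (-4 + O)*(3 + b) (h(b, O) = (3 + b)*(-4 + O) = (-4 + O)*(3 + b))
-163*h(0, w(L(-1)))/36203 + R/26025 = -163*(-12 - 4*0 + 3*(-1/2 + 3*(-5*(-1))) + (-1/2 + 3*(-5*(-1)))*0)/36203 + 27655/26025 = -163*(-12 + 0 + 3*(-1/2 + 3*5) + (-1/2 + 3*5)*0)*(1/36203) + 27655*(1/26025) = -163*(-12 + 0 + 3*(-1/2 + 15) + (-1/2 + 15)*0)*(1/36203) + 5531/5205 = -163*(-12 + 0 + 3*(29/2) + (29/2)*0)*(1/36203) + 5531/5205 = -163*(-12 + 0 + 87/2 + 0)*(1/36203) + 5531/5205 = -163*63/2*(1/36203) + 5531/5205 = -10269/2*1/36203 + 5531/5205 = -10269/72406 + 5531/5205 = 347027441/376873230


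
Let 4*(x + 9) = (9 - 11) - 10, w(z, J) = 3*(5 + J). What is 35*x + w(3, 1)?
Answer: -402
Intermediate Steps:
w(z, J) = 15 + 3*J
x = -12 (x = -9 + ((9 - 11) - 10)/4 = -9 + (-2 - 10)/4 = -9 + (¼)*(-12) = -9 - 3 = -12)
35*x + w(3, 1) = 35*(-12) + (15 + 3*1) = -420 + (15 + 3) = -420 + 18 = -402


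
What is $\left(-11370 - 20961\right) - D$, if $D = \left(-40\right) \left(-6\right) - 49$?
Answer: $-32522$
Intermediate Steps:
$D = 191$ ($D = 240 - 49 = 191$)
$\left(-11370 - 20961\right) - D = \left(-11370 - 20961\right) - 191 = -32331 - 191 = -32522$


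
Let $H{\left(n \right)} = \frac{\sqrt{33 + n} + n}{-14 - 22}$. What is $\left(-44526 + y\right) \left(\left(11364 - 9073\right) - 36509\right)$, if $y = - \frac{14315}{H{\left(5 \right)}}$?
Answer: $\frac{107976199284}{13} - \frac{17633904120 \sqrt{38}}{13} \approx -5.5884 \cdot 10^{7}$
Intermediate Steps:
$H{\left(n \right)} = - \frac{n}{36} - \frac{\sqrt{33 + n}}{36}$ ($H{\left(n \right)} = \frac{n + \sqrt{33 + n}}{-36} = \left(n + \sqrt{33 + n}\right) \left(- \frac{1}{36}\right) = - \frac{n}{36} - \frac{\sqrt{33 + n}}{36}$)
$y = - \frac{14315}{- \frac{5}{36} - \frac{\sqrt{38}}{36}}$ ($y = - \frac{14315}{\left(- \frac{1}{36}\right) 5 - \frac{\sqrt{33 + 5}}{36}} = - \frac{14315}{- \frac{5}{36} - \frac{\sqrt{38}}{36}} \approx 46159.0$)
$\left(-44526 + y\right) \left(\left(11364 - 9073\right) - 36509\right) = \left(-44526 - \left(\frac{2576700}{13} - \frac{515340 \sqrt{38}}{13}\right)\right) \left(\left(11364 - 9073\right) - 36509\right) = \left(- \frac{3155538}{13} + \frac{515340 \sqrt{38}}{13}\right) \left(2291 - 36509\right) = \left(- \frac{3155538}{13} + \frac{515340 \sqrt{38}}{13}\right) \left(-34218\right) = \frac{107976199284}{13} - \frac{17633904120 \sqrt{38}}{13}$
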